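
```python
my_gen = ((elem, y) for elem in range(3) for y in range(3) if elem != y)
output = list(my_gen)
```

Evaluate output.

Step 1: Nested generator over range(3) x range(3) where elem != y:
  (0, 0): excluded (elem == y)
  (0, 1): included
  (0, 2): included
  (1, 0): included
  (1, 1): excluded (elem == y)
  (1, 2): included
  (2, 0): included
  (2, 1): included
  (2, 2): excluded (elem == y)
Therefore output = [(0, 1), (0, 2), (1, 0), (1, 2), (2, 0), (2, 1)].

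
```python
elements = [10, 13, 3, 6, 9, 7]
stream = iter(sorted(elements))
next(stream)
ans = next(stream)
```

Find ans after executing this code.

Step 1: sorted([10, 13, 3, 6, 9, 7]) = [3, 6, 7, 9, 10, 13].
Step 2: Create iterator and skip 1 elements.
Step 3: next() returns 6.
Therefore ans = 6.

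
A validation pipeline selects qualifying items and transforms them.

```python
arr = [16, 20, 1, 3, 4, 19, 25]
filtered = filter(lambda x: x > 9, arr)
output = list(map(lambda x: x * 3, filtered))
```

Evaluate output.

Step 1: Filter arr for elements > 9:
  16: kept
  20: kept
  1: removed
  3: removed
  4: removed
  19: kept
  25: kept
Step 2: Map x * 3 on filtered [16, 20, 19, 25]:
  16 -> 48
  20 -> 60
  19 -> 57
  25 -> 75
Therefore output = [48, 60, 57, 75].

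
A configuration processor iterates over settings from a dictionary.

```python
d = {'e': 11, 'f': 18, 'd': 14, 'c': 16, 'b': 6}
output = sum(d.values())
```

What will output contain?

Step 1: d.values() = [11, 18, 14, 16, 6].
Step 2: sum = 65.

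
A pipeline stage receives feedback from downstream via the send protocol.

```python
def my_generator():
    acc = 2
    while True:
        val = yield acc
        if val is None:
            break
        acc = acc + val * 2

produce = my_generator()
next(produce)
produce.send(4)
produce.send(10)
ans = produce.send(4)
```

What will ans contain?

Step 1: next() -> yield acc=2.
Step 2: send(4) -> val=4, acc = 2 + 4*2 = 10, yield 10.
Step 3: send(10) -> val=10, acc = 10 + 10*2 = 30, yield 30.
Step 4: send(4) -> val=4, acc = 30 + 4*2 = 38, yield 38.
Therefore ans = 38.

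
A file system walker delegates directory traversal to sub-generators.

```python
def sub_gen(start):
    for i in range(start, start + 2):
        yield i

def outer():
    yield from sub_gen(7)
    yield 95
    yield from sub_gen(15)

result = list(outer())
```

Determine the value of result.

Step 1: outer() delegates to sub_gen(7):
  yield 7
  yield 8
Step 2: yield 95
Step 3: Delegates to sub_gen(15):
  yield 15
  yield 16
Therefore result = [7, 8, 95, 15, 16].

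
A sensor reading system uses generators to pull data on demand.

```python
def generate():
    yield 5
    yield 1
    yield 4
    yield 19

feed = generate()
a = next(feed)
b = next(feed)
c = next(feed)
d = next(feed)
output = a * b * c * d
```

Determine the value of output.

Step 1: Create generator and consume all values:
  a = next(feed) = 5
  b = next(feed) = 1
  c = next(feed) = 4
  d = next(feed) = 19
Step 2: output = 5 * 1 * 4 * 19 = 380.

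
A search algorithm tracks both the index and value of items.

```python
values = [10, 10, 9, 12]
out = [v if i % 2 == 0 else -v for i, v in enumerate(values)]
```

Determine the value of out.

Step 1: For each (i, v), keep v if i is even, negate if odd:
  i=0 (even): keep 10
  i=1 (odd): negate to -10
  i=2 (even): keep 9
  i=3 (odd): negate to -12
Therefore out = [10, -10, 9, -12].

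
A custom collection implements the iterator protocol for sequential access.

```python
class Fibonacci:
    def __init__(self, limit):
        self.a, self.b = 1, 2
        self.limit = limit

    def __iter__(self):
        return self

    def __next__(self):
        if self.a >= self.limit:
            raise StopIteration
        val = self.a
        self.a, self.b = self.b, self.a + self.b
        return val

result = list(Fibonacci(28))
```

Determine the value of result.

Step 1: Fibonacci-like sequence (a=1, b=2) until >= 28:
  Yield 1, then a,b = 2,3
  Yield 2, then a,b = 3,5
  Yield 3, then a,b = 5,8
  Yield 5, then a,b = 8,13
  Yield 8, then a,b = 13,21
  Yield 13, then a,b = 21,34
  Yield 21, then a,b = 34,55
Step 2: 34 >= 28, stop.
Therefore result = [1, 2, 3, 5, 8, 13, 21].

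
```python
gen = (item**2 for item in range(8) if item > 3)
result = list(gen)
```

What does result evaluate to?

Step 1: For range(8), keep item > 3, then square:
  item=0: 0 <= 3, excluded
  item=1: 1 <= 3, excluded
  item=2: 2 <= 3, excluded
  item=3: 3 <= 3, excluded
  item=4: 4 > 3, yield 4**2 = 16
  item=5: 5 > 3, yield 5**2 = 25
  item=6: 6 > 3, yield 6**2 = 36
  item=7: 7 > 3, yield 7**2 = 49
Therefore result = [16, 25, 36, 49].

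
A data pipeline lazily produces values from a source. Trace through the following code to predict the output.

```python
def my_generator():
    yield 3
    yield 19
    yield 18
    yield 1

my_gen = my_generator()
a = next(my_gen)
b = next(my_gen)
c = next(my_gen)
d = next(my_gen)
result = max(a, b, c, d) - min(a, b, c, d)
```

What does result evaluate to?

Step 1: Create generator and consume all values:
  a = next(my_gen) = 3
  b = next(my_gen) = 19
  c = next(my_gen) = 18
  d = next(my_gen) = 1
Step 2: max = 19, min = 1, result = 19 - 1 = 18.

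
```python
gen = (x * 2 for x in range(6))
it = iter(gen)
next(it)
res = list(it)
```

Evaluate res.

Step 1: Generator produces [0, 2, 4, 6, 8, 10].
Step 2: next(it) consumes first element (0).
Step 3: list(it) collects remaining: [2, 4, 6, 8, 10].
Therefore res = [2, 4, 6, 8, 10].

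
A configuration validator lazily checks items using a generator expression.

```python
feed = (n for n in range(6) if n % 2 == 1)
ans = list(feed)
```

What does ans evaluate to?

Step 1: Filter range(6) keeping only odd values:
  n=0: even, excluded
  n=1: odd, included
  n=2: even, excluded
  n=3: odd, included
  n=4: even, excluded
  n=5: odd, included
Therefore ans = [1, 3, 5].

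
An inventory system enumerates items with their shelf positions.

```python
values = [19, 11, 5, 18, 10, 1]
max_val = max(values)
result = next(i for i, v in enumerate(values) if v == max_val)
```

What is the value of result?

Step 1: max([19, 11, 5, 18, 10, 1]) = 19.
Step 2: Find first index where value == 19:
  Index 0: 19 == 19, found!
Therefore result = 0.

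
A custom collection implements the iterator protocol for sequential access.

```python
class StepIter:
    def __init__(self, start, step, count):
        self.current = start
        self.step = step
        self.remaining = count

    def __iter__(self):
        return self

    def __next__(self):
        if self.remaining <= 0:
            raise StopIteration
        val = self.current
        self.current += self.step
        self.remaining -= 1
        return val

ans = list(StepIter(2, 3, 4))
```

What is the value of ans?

Step 1: StepIter starts at 2, increments by 3, for 4 steps:
  Yield 2, then current += 3
  Yield 5, then current += 3
  Yield 8, then current += 3
  Yield 11, then current += 3
Therefore ans = [2, 5, 8, 11].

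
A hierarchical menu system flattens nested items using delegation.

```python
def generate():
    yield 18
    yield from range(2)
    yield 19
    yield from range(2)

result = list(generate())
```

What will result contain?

Step 1: Trace yields in order:
  yield 18
  yield 0
  yield 1
  yield 19
  yield 0
  yield 1
Therefore result = [18, 0, 1, 19, 0, 1].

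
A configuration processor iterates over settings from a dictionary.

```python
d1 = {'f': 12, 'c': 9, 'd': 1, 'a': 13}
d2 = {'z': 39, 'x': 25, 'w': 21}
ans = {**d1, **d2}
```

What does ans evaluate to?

Step 1: Merge d1 and d2 (d2 values override on key conflicts).
Step 2: d1 has keys ['f', 'c', 'd', 'a'], d2 has keys ['z', 'x', 'w'].
Therefore ans = {'f': 12, 'c': 9, 'd': 1, 'a': 13, 'z': 39, 'x': 25, 'w': 21}.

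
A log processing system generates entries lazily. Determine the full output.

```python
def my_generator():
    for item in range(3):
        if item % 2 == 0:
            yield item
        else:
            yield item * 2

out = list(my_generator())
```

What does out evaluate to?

Step 1: For each item in range(3), yield item if even, else item*2:
  item=0 (even): yield 0
  item=1 (odd): yield 1*2 = 2
  item=2 (even): yield 2
Therefore out = [0, 2, 2].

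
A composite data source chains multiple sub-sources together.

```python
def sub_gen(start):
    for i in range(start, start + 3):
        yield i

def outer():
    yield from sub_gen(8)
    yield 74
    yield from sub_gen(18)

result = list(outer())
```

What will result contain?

Step 1: outer() delegates to sub_gen(8):
  yield 8
  yield 9
  yield 10
Step 2: yield 74
Step 3: Delegates to sub_gen(18):
  yield 18
  yield 19
  yield 20
Therefore result = [8, 9, 10, 74, 18, 19, 20].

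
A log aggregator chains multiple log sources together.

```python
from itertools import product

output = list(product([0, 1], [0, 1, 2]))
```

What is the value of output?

Step 1: product([0, 1], [0, 1, 2]) gives all pairs:
  (0, 0)
  (0, 1)
  (0, 2)
  (1, 0)
  (1, 1)
  (1, 2)
Therefore output = [(0, 0), (0, 1), (0, 2), (1, 0), (1, 1), (1, 2)].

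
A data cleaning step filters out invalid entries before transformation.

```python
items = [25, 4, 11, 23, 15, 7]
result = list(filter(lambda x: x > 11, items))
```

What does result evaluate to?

Step 1: Filter elements > 11:
  25: kept
  4: removed
  11: removed
  23: kept
  15: kept
  7: removed
Therefore result = [25, 23, 15].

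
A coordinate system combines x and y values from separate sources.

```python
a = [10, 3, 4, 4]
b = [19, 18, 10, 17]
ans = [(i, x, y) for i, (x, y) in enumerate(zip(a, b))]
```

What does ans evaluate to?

Step 1: enumerate(zip(a, b)) gives index with paired elements:
  i=0: (10, 19)
  i=1: (3, 18)
  i=2: (4, 10)
  i=3: (4, 17)
Therefore ans = [(0, 10, 19), (1, 3, 18), (2, 4, 10), (3, 4, 17)].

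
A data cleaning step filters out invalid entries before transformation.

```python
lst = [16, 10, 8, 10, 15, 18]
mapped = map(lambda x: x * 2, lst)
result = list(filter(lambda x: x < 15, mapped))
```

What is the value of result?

Step 1: Map x * 2:
  16 -> 32
  10 -> 20
  8 -> 16
  10 -> 20
  15 -> 30
  18 -> 36
Step 2: Filter for < 15:
  32: removed
  20: removed
  16: removed
  20: removed
  30: removed
  36: removed
Therefore result = [].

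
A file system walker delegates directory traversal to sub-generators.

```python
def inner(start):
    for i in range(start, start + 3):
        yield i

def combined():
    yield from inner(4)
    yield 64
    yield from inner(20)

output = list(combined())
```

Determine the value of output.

Step 1: combined() delegates to inner(4):
  yield 4
  yield 5
  yield 6
Step 2: yield 64
Step 3: Delegates to inner(20):
  yield 20
  yield 21
  yield 22
Therefore output = [4, 5, 6, 64, 20, 21, 22].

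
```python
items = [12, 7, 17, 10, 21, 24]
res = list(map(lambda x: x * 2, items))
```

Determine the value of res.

Step 1: Apply lambda x: x * 2 to each element:
  12 -> 24
  7 -> 14
  17 -> 34
  10 -> 20
  21 -> 42
  24 -> 48
Therefore res = [24, 14, 34, 20, 42, 48].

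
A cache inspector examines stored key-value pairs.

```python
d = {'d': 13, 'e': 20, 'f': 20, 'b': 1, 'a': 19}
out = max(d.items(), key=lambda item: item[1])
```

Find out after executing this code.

Step 1: Find item with maximum value:
  ('d', 13)
  ('e', 20)
  ('f', 20)
  ('b', 1)
  ('a', 19)
Step 2: Maximum value is 20 at key 'e'.
Therefore out = ('e', 20).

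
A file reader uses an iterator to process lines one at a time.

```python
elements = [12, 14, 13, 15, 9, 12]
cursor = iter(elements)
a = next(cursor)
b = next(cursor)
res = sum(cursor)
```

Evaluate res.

Step 1: Create iterator over [12, 14, 13, 15, 9, 12].
Step 2: a = next() = 12, b = next() = 14.
Step 3: sum() of remaining [13, 15, 9, 12] = 49.
Therefore res = 49.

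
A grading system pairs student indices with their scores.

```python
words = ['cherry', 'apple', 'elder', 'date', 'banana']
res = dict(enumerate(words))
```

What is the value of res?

Step 1: enumerate pairs indices with words:
  0 -> 'cherry'
  1 -> 'apple'
  2 -> 'elder'
  3 -> 'date'
  4 -> 'banana'
Therefore res = {0: 'cherry', 1: 'apple', 2: 'elder', 3: 'date', 4: 'banana'}.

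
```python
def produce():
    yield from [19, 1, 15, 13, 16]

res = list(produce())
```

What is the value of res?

Step 1: yield from delegates to the iterable, yielding each element.
Step 2: Collected values: [19, 1, 15, 13, 16].
Therefore res = [19, 1, 15, 13, 16].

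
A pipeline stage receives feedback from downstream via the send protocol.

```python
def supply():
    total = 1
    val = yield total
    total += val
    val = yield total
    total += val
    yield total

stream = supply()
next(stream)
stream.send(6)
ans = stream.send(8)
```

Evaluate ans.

Step 1: next() -> yield total=1.
Step 2: send(6) -> val=6, total = 1+6 = 7, yield 7.
Step 3: send(8) -> val=8, total = 7+8 = 15, yield 15.
Therefore ans = 15.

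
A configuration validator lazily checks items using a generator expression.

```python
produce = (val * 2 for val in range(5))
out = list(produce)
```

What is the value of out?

Step 1: For each val in range(5), compute val*2:
  val=0: 0*2 = 0
  val=1: 1*2 = 2
  val=2: 2*2 = 4
  val=3: 3*2 = 6
  val=4: 4*2 = 8
Therefore out = [0, 2, 4, 6, 8].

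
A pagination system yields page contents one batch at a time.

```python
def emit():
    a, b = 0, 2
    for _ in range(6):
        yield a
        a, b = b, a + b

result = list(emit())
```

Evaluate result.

Step 1: Fibonacci-like sequence starting with a=0, b=2:
  Iteration 1: yield a=0, then a,b = 2,2
  Iteration 2: yield a=2, then a,b = 2,4
  Iteration 3: yield a=2, then a,b = 4,6
  Iteration 4: yield a=4, then a,b = 6,10
  Iteration 5: yield a=6, then a,b = 10,16
  Iteration 6: yield a=10, then a,b = 16,26
Therefore result = [0, 2, 2, 4, 6, 10].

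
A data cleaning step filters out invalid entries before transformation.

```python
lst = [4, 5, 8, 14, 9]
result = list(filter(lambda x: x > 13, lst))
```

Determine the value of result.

Step 1: Filter elements > 13:
  4: removed
  5: removed
  8: removed
  14: kept
  9: removed
Therefore result = [14].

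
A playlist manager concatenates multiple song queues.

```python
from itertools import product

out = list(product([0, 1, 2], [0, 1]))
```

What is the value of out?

Step 1: product([0, 1, 2], [0, 1]) gives all pairs:
  (0, 0)
  (0, 1)
  (1, 0)
  (1, 1)
  (2, 0)
  (2, 1)
Therefore out = [(0, 0), (0, 1), (1, 0), (1, 1), (2, 0), (2, 1)].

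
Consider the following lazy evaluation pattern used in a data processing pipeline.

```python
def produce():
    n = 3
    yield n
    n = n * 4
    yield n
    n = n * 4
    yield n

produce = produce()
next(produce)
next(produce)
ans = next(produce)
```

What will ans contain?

Step 1: Trace through generator execution:
  Yield 1: n starts at 3, yield 3
  Yield 2: n = 3 * 4 = 12, yield 12
  Yield 3: n = 12 * 4 = 48, yield 48
Step 2: First next() gets 3, second next() gets the second value, third next() yields 48.
Therefore ans = 48.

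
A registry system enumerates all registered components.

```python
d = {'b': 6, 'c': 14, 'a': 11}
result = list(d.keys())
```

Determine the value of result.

Step 1: d.keys() returns the dictionary keys in insertion order.
Therefore result = ['b', 'c', 'a'].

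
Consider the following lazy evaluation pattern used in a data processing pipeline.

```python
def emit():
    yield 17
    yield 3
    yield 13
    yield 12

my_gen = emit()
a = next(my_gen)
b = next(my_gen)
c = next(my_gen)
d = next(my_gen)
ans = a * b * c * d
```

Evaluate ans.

Step 1: Create generator and consume all values:
  a = next(my_gen) = 17
  b = next(my_gen) = 3
  c = next(my_gen) = 13
  d = next(my_gen) = 12
Step 2: ans = 17 * 3 * 13 * 12 = 7956.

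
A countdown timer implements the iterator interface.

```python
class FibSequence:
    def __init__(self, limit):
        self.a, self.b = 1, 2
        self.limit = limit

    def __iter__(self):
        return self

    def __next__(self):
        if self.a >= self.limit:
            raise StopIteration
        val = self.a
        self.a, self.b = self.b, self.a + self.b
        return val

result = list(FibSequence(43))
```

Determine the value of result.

Step 1: Fibonacci-like sequence (a=1, b=2) until >= 43:
  Yield 1, then a,b = 2,3
  Yield 2, then a,b = 3,5
  Yield 3, then a,b = 5,8
  Yield 5, then a,b = 8,13
  Yield 8, then a,b = 13,21
  Yield 13, then a,b = 21,34
  Yield 21, then a,b = 34,55
  Yield 34, then a,b = 55,89
Step 2: 55 >= 43, stop.
Therefore result = [1, 2, 3, 5, 8, 13, 21, 34].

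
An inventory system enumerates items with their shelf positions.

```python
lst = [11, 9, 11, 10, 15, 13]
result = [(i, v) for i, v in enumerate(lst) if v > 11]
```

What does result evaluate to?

Step 1: Filter enumerate([11, 9, 11, 10, 15, 13]) keeping v > 11:
  (0, 11): 11 <= 11, excluded
  (1, 9): 9 <= 11, excluded
  (2, 11): 11 <= 11, excluded
  (3, 10): 10 <= 11, excluded
  (4, 15): 15 > 11, included
  (5, 13): 13 > 11, included
Therefore result = [(4, 15), (5, 13)].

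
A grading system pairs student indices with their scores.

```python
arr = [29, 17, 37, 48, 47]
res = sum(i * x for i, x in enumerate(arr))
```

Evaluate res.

Step 1: Compute i * x for each (i, x) in enumerate([29, 17, 37, 48, 47]):
  i=0, x=29: 0*29 = 0
  i=1, x=17: 1*17 = 17
  i=2, x=37: 2*37 = 74
  i=3, x=48: 3*48 = 144
  i=4, x=47: 4*47 = 188
Step 2: sum = 0 + 17 + 74 + 144 + 188 = 423.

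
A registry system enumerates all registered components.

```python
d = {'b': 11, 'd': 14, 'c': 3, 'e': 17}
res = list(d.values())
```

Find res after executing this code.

Step 1: d.values() returns the dictionary values in insertion order.
Therefore res = [11, 14, 3, 17].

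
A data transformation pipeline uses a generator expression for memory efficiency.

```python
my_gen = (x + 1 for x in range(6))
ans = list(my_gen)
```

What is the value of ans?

Step 1: For each x in range(6), compute x+1:
  x=0: 0+1 = 1
  x=1: 1+1 = 2
  x=2: 2+1 = 3
  x=3: 3+1 = 4
  x=4: 4+1 = 5
  x=5: 5+1 = 6
Therefore ans = [1, 2, 3, 4, 5, 6].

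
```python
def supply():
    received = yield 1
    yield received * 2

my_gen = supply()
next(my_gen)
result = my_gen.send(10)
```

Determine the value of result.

Step 1: next(my_gen) advances to first yield, producing 1.
Step 2: send(10) resumes, received = 10.
Step 3: yield received * 2 = 10 * 2 = 20.
Therefore result = 20.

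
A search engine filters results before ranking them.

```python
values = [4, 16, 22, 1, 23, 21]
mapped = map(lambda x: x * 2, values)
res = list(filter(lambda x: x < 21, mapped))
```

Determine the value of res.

Step 1: Map x * 2:
  4 -> 8
  16 -> 32
  22 -> 44
  1 -> 2
  23 -> 46
  21 -> 42
Step 2: Filter for < 21:
  8: kept
  32: removed
  44: removed
  2: kept
  46: removed
  42: removed
Therefore res = [8, 2].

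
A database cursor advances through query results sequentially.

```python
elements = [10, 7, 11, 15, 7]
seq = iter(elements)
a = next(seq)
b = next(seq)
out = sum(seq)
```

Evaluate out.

Step 1: Create iterator over [10, 7, 11, 15, 7].
Step 2: a = next() = 10, b = next() = 7.
Step 3: sum() of remaining [11, 15, 7] = 33.
Therefore out = 33.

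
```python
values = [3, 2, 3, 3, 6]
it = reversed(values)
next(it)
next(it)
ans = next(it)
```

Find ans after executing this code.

Step 1: reversed([3, 2, 3, 3, 6]) gives iterator: [6, 3, 3, 2, 3].
Step 2: First next() = 6, second next() = 3.
Step 3: Third next() = 3.
Therefore ans = 3.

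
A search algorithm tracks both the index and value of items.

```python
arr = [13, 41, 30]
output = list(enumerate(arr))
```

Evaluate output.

Step 1: enumerate pairs each element with its index:
  (0, 13)
  (1, 41)
  (2, 30)
Therefore output = [(0, 13), (1, 41), (2, 30)].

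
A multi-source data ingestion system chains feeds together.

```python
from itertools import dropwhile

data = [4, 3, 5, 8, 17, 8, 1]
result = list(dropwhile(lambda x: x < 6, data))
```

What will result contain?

Step 1: dropwhile drops elements while < 6:
  4 < 6: dropped
  3 < 6: dropped
  5 < 6: dropped
  8: kept (dropping stopped)
Step 2: Remaining elements kept regardless of condition.
Therefore result = [8, 17, 8, 1].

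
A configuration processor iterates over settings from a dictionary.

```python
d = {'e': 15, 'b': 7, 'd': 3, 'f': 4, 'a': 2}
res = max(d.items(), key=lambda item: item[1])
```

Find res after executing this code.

Step 1: Find item with maximum value:
  ('e', 15)
  ('b', 7)
  ('d', 3)
  ('f', 4)
  ('a', 2)
Step 2: Maximum value is 15 at key 'e'.
Therefore res = ('e', 15).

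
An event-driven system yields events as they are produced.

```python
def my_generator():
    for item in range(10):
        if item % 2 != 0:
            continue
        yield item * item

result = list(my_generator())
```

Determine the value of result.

Step 1: Only yield item**2 when item is divisible by 2:
  item=0: 0 % 2 == 0, yield 0**2 = 0
  item=2: 2 % 2 == 0, yield 2**2 = 4
  item=4: 4 % 2 == 0, yield 4**2 = 16
  item=6: 6 % 2 == 0, yield 6**2 = 36
  item=8: 8 % 2 == 0, yield 8**2 = 64
Therefore result = [0, 4, 16, 36, 64].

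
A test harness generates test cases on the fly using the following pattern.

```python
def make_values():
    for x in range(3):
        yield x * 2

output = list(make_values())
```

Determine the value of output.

Step 1: For each x in range(3), yield x * 2:
  x=0: yield 0 * 2 = 0
  x=1: yield 1 * 2 = 2
  x=2: yield 2 * 2 = 4
Therefore output = [0, 2, 4].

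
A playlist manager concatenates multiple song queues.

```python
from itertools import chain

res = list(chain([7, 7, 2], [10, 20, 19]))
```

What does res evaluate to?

Step 1: chain() concatenates iterables: [7, 7, 2] + [10, 20, 19].
Therefore res = [7, 7, 2, 10, 20, 19].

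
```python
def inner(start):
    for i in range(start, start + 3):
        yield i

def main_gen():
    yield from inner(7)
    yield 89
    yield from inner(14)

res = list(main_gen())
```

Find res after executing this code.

Step 1: main_gen() delegates to inner(7):
  yield 7
  yield 8
  yield 9
Step 2: yield 89
Step 3: Delegates to inner(14):
  yield 14
  yield 15
  yield 16
Therefore res = [7, 8, 9, 89, 14, 15, 16].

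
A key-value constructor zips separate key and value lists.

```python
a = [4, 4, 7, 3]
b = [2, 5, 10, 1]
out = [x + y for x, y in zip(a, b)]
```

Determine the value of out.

Step 1: Add corresponding elements:
  4 + 2 = 6
  4 + 5 = 9
  7 + 10 = 17
  3 + 1 = 4
Therefore out = [6, 9, 17, 4].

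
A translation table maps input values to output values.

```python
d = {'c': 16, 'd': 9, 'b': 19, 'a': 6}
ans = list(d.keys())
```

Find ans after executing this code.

Step 1: d.keys() returns the dictionary keys in insertion order.
Therefore ans = ['c', 'd', 'b', 'a'].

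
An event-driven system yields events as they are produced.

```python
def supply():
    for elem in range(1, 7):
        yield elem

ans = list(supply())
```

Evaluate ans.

Step 1: The generator yields each value from range(1, 7).
Step 2: list() consumes all yields: [1, 2, 3, 4, 5, 6].
Therefore ans = [1, 2, 3, 4, 5, 6].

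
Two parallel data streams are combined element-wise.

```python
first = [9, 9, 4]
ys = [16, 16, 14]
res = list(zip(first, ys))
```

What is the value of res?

Step 1: zip pairs elements at same index:
  Index 0: (9, 16)
  Index 1: (9, 16)
  Index 2: (4, 14)
Therefore res = [(9, 16), (9, 16), (4, 14)].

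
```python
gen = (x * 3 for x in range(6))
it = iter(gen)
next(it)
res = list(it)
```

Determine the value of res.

Step 1: Generator produces [0, 3, 6, 9, 12, 15].
Step 2: next(it) consumes first element (0).
Step 3: list(it) collects remaining: [3, 6, 9, 12, 15].
Therefore res = [3, 6, 9, 12, 15].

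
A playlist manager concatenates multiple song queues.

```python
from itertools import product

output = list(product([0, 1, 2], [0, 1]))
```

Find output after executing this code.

Step 1: product([0, 1, 2], [0, 1]) gives all pairs:
  (0, 0)
  (0, 1)
  (1, 0)
  (1, 1)
  (2, 0)
  (2, 1)
Therefore output = [(0, 0), (0, 1), (1, 0), (1, 1), (2, 0), (2, 1)].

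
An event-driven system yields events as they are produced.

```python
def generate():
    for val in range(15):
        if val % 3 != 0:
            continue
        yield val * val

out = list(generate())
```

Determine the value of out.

Step 1: Only yield val**2 when val is divisible by 3:
  val=0: 0 % 3 == 0, yield 0**2 = 0
  val=3: 3 % 3 == 0, yield 3**2 = 9
  val=6: 6 % 3 == 0, yield 6**2 = 36
  val=9: 9 % 3 == 0, yield 9**2 = 81
  val=12: 12 % 3 == 0, yield 12**2 = 144
Therefore out = [0, 9, 36, 81, 144].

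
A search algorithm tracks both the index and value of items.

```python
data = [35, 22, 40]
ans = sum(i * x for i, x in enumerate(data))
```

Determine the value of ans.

Step 1: Compute i * x for each (i, x) in enumerate([35, 22, 40]):
  i=0, x=35: 0*35 = 0
  i=1, x=22: 1*22 = 22
  i=2, x=40: 2*40 = 80
Step 2: sum = 0 + 22 + 80 = 102.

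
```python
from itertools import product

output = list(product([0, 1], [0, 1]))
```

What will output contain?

Step 1: product([0, 1], [0, 1]) gives all pairs:
  (0, 0)
  (0, 1)
  (1, 0)
  (1, 1)
Therefore output = [(0, 0), (0, 1), (1, 0), (1, 1)].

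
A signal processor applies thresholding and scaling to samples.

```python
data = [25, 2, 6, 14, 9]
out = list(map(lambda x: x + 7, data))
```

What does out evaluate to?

Step 1: Apply lambda x: x + 7 to each element:
  25 -> 32
  2 -> 9
  6 -> 13
  14 -> 21
  9 -> 16
Therefore out = [32, 9, 13, 21, 16].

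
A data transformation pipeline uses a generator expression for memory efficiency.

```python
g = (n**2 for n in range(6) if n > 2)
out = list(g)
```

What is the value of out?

Step 1: For range(6), keep n > 2, then square:
  n=0: 0 <= 2, excluded
  n=1: 1 <= 2, excluded
  n=2: 2 <= 2, excluded
  n=3: 3 > 2, yield 3**2 = 9
  n=4: 4 > 2, yield 4**2 = 16
  n=5: 5 > 2, yield 5**2 = 25
Therefore out = [9, 16, 25].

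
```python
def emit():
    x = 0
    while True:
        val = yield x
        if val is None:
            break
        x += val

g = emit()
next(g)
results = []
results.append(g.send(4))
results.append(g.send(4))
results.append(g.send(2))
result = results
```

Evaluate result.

Step 1: next(g) -> yield 0.
Step 2: send(4) -> x = 4, yield 4.
Step 3: send(4) -> x = 8, yield 8.
Step 4: send(2) -> x = 10, yield 10.
Therefore result = [4, 8, 10].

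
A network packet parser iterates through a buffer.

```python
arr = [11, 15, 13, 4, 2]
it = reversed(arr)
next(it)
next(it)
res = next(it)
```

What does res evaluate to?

Step 1: reversed([11, 15, 13, 4, 2]) gives iterator: [2, 4, 13, 15, 11].
Step 2: First next() = 2, second next() = 4.
Step 3: Third next() = 13.
Therefore res = 13.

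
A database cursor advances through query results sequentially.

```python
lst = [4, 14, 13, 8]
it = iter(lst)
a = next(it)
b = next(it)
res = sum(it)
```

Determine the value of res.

Step 1: Create iterator over [4, 14, 13, 8].
Step 2: a = next() = 4, b = next() = 14.
Step 3: sum() of remaining [13, 8] = 21.
Therefore res = 21.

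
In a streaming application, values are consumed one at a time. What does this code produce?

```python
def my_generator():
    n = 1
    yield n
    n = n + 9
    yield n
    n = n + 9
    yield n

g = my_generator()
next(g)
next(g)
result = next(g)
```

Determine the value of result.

Step 1: Trace through generator execution:
  Yield 1: n starts at 1, yield 1
  Yield 2: n = 1 + 9 = 10, yield 10
  Yield 3: n = 10 + 9 = 19, yield 19
Step 2: First next() gets 1, second next() gets the second value, third next() yields 19.
Therefore result = 19.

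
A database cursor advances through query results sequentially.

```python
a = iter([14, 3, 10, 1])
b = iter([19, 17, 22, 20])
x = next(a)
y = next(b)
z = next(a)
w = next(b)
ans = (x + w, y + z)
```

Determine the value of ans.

Step 1: a iterates [14, 3, 10, 1], b iterates [19, 17, 22, 20].
Step 2: x = next(a) = 14, y = next(b) = 19.
Step 3: z = next(a) = 3, w = next(b) = 17.
Step 4: ans = (14 + 17, 19 + 3) = (31, 22).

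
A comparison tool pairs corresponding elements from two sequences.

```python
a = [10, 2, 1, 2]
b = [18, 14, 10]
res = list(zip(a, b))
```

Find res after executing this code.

Step 1: zip stops at shortest (len(a)=4, len(b)=3):
  Index 0: (10, 18)
  Index 1: (2, 14)
  Index 2: (1, 10)
Step 2: Last element of a (2) has no pair, dropped.
Therefore res = [(10, 18), (2, 14), (1, 10)].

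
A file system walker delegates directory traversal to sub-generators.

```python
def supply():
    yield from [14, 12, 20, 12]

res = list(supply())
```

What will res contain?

Step 1: yield from delegates to the iterable, yielding each element.
Step 2: Collected values: [14, 12, 20, 12].
Therefore res = [14, 12, 20, 12].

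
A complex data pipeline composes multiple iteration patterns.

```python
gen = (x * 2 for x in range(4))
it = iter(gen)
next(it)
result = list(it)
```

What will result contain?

Step 1: Generator produces [0, 2, 4, 6].
Step 2: next(it) consumes first element (0).
Step 3: list(it) collects remaining: [2, 4, 6].
Therefore result = [2, 4, 6].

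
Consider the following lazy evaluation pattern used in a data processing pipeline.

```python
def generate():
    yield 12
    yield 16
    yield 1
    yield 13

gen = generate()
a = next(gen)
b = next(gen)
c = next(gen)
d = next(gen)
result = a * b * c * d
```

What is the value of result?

Step 1: Create generator and consume all values:
  a = next(gen) = 12
  b = next(gen) = 16
  c = next(gen) = 1
  d = next(gen) = 13
Step 2: result = 12 * 16 * 1 * 13 = 2496.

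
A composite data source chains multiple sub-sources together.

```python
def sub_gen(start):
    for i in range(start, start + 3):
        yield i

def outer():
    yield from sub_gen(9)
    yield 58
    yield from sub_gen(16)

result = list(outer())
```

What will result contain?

Step 1: outer() delegates to sub_gen(9):
  yield 9
  yield 10
  yield 11
Step 2: yield 58
Step 3: Delegates to sub_gen(16):
  yield 16
  yield 17
  yield 18
Therefore result = [9, 10, 11, 58, 16, 17, 18].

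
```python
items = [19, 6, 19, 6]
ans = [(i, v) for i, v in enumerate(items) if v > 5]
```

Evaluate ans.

Step 1: Filter enumerate([19, 6, 19, 6]) keeping v > 5:
  (0, 19): 19 > 5, included
  (1, 6): 6 > 5, included
  (2, 19): 19 > 5, included
  (3, 6): 6 > 5, included
Therefore ans = [(0, 19), (1, 6), (2, 19), (3, 6)].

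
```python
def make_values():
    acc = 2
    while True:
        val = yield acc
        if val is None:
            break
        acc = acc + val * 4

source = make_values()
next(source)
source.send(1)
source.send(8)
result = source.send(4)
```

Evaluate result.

Step 1: next() -> yield acc=2.
Step 2: send(1) -> val=1, acc = 2 + 1*4 = 6, yield 6.
Step 3: send(8) -> val=8, acc = 6 + 8*4 = 38, yield 38.
Step 4: send(4) -> val=4, acc = 38 + 4*4 = 54, yield 54.
Therefore result = 54.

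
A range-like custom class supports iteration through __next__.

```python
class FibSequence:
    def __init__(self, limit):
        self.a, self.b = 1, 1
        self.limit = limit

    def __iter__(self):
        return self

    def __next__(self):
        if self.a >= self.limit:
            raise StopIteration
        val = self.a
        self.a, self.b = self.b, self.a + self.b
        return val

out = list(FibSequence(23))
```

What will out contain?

Step 1: Fibonacci-like sequence (a=1, b=1) until >= 23:
  Yield 1, then a,b = 1,2
  Yield 1, then a,b = 2,3
  Yield 2, then a,b = 3,5
  Yield 3, then a,b = 5,8
  Yield 5, then a,b = 8,13
  Yield 8, then a,b = 13,21
  Yield 13, then a,b = 21,34
  Yield 21, then a,b = 34,55
Step 2: 34 >= 23, stop.
Therefore out = [1, 1, 2, 3, 5, 8, 13, 21].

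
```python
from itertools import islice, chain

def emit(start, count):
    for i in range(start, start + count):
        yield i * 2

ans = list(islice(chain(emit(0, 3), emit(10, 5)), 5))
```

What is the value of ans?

Step 1: emit(0, 3) yields [0, 2, 4].
Step 2: emit(10, 5) yields [20, 22, 24, 26, 28].
Step 3: chain concatenates: [0, 2, 4, 20, 22, 24, 26, 28].
Step 4: islice takes first 5: [0, 2, 4, 20, 22].
Therefore ans = [0, 2, 4, 20, 22].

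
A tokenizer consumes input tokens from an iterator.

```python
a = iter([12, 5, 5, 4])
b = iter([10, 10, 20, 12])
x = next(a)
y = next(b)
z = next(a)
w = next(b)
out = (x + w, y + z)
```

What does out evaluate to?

Step 1: a iterates [12, 5, 5, 4], b iterates [10, 10, 20, 12].
Step 2: x = next(a) = 12, y = next(b) = 10.
Step 3: z = next(a) = 5, w = next(b) = 10.
Step 4: out = (12 + 10, 10 + 5) = (22, 15).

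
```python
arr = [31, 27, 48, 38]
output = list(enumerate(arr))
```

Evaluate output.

Step 1: enumerate pairs each element with its index:
  (0, 31)
  (1, 27)
  (2, 48)
  (3, 38)
Therefore output = [(0, 31), (1, 27), (2, 48), (3, 38)].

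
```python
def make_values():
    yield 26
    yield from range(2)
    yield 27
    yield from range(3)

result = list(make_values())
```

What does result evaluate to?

Step 1: Trace yields in order:
  yield 26
  yield 0
  yield 1
  yield 27
  yield 0
  yield 1
  yield 2
Therefore result = [26, 0, 1, 27, 0, 1, 2].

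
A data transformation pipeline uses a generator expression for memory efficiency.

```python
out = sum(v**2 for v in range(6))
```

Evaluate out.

Step 1: Compute v**2 for each v in range(6):
  v=0: 0**2 = 0
  v=1: 1**2 = 1
  v=2: 2**2 = 4
  v=3: 3**2 = 9
  v=4: 4**2 = 16
  v=5: 5**2 = 25
Step 2: sum = 0 + 1 + 4 + 9 + 16 + 25 = 55.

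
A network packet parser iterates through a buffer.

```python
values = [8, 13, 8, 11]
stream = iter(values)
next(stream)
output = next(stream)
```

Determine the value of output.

Step 1: Create iterator over [8, 13, 8, 11].
Step 2: next() consumes 8.
Step 3: next() returns 13.
Therefore output = 13.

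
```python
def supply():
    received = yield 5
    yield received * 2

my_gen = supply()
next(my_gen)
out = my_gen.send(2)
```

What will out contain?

Step 1: next(my_gen) advances to first yield, producing 5.
Step 2: send(2) resumes, received = 2.
Step 3: yield received * 2 = 2 * 2 = 4.
Therefore out = 4.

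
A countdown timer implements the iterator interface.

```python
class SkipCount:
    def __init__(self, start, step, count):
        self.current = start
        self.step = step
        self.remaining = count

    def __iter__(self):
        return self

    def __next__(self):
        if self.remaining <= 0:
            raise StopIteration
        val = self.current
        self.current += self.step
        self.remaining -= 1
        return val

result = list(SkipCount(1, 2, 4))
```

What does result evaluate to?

Step 1: SkipCount starts at 1, increments by 2, for 4 steps:
  Yield 1, then current += 2
  Yield 3, then current += 2
  Yield 5, then current += 2
  Yield 7, then current += 2
Therefore result = [1, 3, 5, 7].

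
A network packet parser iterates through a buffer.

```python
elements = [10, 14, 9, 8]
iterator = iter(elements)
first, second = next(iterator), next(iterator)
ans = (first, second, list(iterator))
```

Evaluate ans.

Step 1: Create iterator over [10, 14, 9, 8].
Step 2: first = 10, second = 14.
Step 3: Remaining elements: [9, 8].
Therefore ans = (10, 14, [9, 8]).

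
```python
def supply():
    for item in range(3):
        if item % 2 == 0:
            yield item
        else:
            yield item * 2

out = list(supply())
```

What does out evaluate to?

Step 1: For each item in range(3), yield item if even, else item*2:
  item=0 (even): yield 0
  item=1 (odd): yield 1*2 = 2
  item=2 (even): yield 2
Therefore out = [0, 2, 2].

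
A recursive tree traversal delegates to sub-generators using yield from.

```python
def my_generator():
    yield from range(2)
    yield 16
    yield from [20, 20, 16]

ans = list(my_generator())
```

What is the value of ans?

Step 1: Trace yields in order:
  yield 0
  yield 1
  yield 16
  yield 20
  yield 20
  yield 16
Therefore ans = [0, 1, 16, 20, 20, 16].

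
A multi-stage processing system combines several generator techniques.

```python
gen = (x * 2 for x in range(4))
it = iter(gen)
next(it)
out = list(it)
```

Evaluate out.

Step 1: Generator produces [0, 2, 4, 6].
Step 2: next(it) consumes first element (0).
Step 3: list(it) collects remaining: [2, 4, 6].
Therefore out = [2, 4, 6].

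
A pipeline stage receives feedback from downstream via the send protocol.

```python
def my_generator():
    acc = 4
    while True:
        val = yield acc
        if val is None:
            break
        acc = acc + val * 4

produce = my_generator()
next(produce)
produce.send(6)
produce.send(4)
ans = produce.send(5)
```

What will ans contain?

Step 1: next() -> yield acc=4.
Step 2: send(6) -> val=6, acc = 4 + 6*4 = 28, yield 28.
Step 3: send(4) -> val=4, acc = 28 + 4*4 = 44, yield 44.
Step 4: send(5) -> val=5, acc = 44 + 5*4 = 64, yield 64.
Therefore ans = 64.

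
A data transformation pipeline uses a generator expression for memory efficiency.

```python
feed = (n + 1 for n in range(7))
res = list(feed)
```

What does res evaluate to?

Step 1: For each n in range(7), compute n+1:
  n=0: 0+1 = 1
  n=1: 1+1 = 2
  n=2: 2+1 = 3
  n=3: 3+1 = 4
  n=4: 4+1 = 5
  n=5: 5+1 = 6
  n=6: 6+1 = 7
Therefore res = [1, 2, 3, 4, 5, 6, 7].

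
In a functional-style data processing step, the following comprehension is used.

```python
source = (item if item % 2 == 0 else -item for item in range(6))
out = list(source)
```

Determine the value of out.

Step 1: For each item in range(6), yield item if even, else -item:
  item=0: even, yield 0
  item=1: odd, yield -1
  item=2: even, yield 2
  item=3: odd, yield -3
  item=4: even, yield 4
  item=5: odd, yield -5
Therefore out = [0, -1, 2, -3, 4, -5].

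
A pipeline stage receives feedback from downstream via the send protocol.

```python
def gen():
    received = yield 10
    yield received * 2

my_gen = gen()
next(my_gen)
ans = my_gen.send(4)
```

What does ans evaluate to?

Step 1: next(my_gen) advances to first yield, producing 10.
Step 2: send(4) resumes, received = 4.
Step 3: yield received * 2 = 4 * 2 = 8.
Therefore ans = 8.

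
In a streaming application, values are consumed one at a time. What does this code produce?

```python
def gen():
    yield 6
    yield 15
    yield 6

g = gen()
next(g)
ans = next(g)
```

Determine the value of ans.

Step 1: gen() creates a generator.
Step 2: next(g) yields 6 (consumed and discarded).
Step 3: next(g) yields 15, assigned to ans.
Therefore ans = 15.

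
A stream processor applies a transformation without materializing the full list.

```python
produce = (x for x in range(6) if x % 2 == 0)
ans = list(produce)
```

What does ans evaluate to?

Step 1: Filter range(6) keeping only even values:
  x=0: even, included
  x=1: odd, excluded
  x=2: even, included
  x=3: odd, excluded
  x=4: even, included
  x=5: odd, excluded
Therefore ans = [0, 2, 4].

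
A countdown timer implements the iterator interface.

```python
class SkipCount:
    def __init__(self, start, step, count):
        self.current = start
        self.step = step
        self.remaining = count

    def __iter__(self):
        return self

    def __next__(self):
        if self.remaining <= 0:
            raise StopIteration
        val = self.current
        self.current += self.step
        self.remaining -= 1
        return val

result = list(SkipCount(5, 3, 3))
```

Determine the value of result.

Step 1: SkipCount starts at 5, increments by 3, for 3 steps:
  Yield 5, then current += 3
  Yield 8, then current += 3
  Yield 11, then current += 3
Therefore result = [5, 8, 11].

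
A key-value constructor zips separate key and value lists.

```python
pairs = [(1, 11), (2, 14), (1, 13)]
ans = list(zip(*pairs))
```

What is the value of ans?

Step 1: zip(*pairs) transposes: unzips [(1, 11), (2, 14), (1, 13)] into separate sequences.
Step 2: First elements: (1, 2, 1), second elements: (11, 14, 13).
Therefore ans = [(1, 2, 1), (11, 14, 13)].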